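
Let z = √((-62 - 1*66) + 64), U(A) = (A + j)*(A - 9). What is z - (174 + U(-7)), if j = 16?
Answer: -30 + 8*I ≈ -30.0 + 8.0*I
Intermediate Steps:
U(A) = (-9 + A)*(16 + A) (U(A) = (A + 16)*(A - 9) = (16 + A)*(-9 + A) = (-9 + A)*(16 + A))
z = 8*I (z = √((-62 - 66) + 64) = √(-128 + 64) = √(-64) = 8*I ≈ 8.0*I)
z - (174 + U(-7)) = 8*I - (174 + (-144 + (-7)² + 7*(-7))) = 8*I - (174 + (-144 + 49 - 49)) = 8*I - (174 - 144) = 8*I - 1*30 = 8*I - 30 = -30 + 8*I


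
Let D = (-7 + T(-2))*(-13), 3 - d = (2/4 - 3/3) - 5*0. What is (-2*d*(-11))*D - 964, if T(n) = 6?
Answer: 37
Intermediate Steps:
d = 7/2 (d = 3 - ((2/4 - 3/3) - 5*0) = 3 - ((2*(¼) - 3*⅓) + 0) = 3 - ((½ - 1) + 0) = 3 - (-½ + 0) = 3 - 1*(-½) = 3 + ½ = 7/2 ≈ 3.5000)
D = 13 (D = (-7 + 6)*(-13) = -1*(-13) = 13)
(-2*d*(-11))*D - 964 = (-2*7/2*(-11))*13 - 964 = -7*(-11)*13 - 964 = 77*13 - 964 = 1001 - 964 = 37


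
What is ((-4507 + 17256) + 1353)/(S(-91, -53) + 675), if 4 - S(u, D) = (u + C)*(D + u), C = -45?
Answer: -14102/18905 ≈ -0.74594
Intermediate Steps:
S(u, D) = 4 - (-45 + u)*(D + u) (S(u, D) = 4 - (u - 45)*(D + u) = 4 - (-45 + u)*(D + u))
((-4507 + 17256) + 1353)/(S(-91, -53) + 675) = ((-4507 + 17256) + 1353)/((4 - 1*(-91)**2 + 45*(-53) + 45*(-91) - 1*(-53)*(-91)) + 675) = (12749 + 1353)/((4 - 1*8281 - 2385 - 4095 - 4823) + 675) = 14102/((4 - 8281 - 2385 - 4095 - 4823) + 675) = 14102/(-19580 + 675) = 14102/(-18905) = 14102*(-1/18905) = -14102/18905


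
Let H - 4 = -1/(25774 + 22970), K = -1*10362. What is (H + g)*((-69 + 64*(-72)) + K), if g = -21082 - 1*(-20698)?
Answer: 30951466791/5416 ≈ 5.7148e+6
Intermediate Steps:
K = -10362
g = -384 (g = -21082 + 20698 = -384)
H = 194975/48744 (H = 4 - 1/(25774 + 22970) = 4 - 1/48744 = 194975/48744 ≈ 4.0000)
(H + g)*((-69 + 64*(-72)) + K) = (194975/48744 - 384)*((-69 + 64*(-72)) - 10362) = -18522721*((-69 - 4608) - 10362)/48744 = -18522721*(-4677 - 10362)/48744 = -18522721/48744*(-15039) = 30951466791/5416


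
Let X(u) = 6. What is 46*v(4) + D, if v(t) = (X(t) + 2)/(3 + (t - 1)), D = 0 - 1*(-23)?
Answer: 253/3 ≈ 84.333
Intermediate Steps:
D = 23 (D = 0 + 23 = 23)
v(t) = 8/(2 + t) (v(t) = (6 + 2)/(3 + (t - 1)) = 8/(3 + (-1 + t)) = 8/(2 + t))
46*v(4) + D = 46*(8/(2 + 4)) + 23 = 46*(8/6) + 23 = 46*(8*(⅙)) + 23 = 46*(4/3) + 23 = 184/3 + 23 = 253/3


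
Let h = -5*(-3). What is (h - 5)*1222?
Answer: 12220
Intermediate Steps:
h = 15
(h - 5)*1222 = (15 - 5)*1222 = 10*1222 = 12220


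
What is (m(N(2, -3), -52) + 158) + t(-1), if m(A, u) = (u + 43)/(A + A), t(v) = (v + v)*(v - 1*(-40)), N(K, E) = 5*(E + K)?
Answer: 809/10 ≈ 80.900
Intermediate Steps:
N(K, E) = 5*E + 5*K
t(v) = 2*v*(40 + v) (t(v) = (2*v)*(v + 40) = (2*v)*(40 + v) = 2*v*(40 + v))
m(A, u) = (43 + u)/(2*A) (m(A, u) = (43 + u)/((2*A)) = (43 + u)*(1/(2*A)) = (43 + u)/(2*A))
(m(N(2, -3), -52) + 158) + t(-1) = ((43 - 52)/(2*(5*(-3) + 5*2)) + 158) + 2*(-1)*(40 - 1) = ((½)*(-9)/(-15 + 10) + 158) + 2*(-1)*39 = ((½)*(-9)/(-5) + 158) - 78 = ((½)*(-⅕)*(-9) + 158) - 78 = (9/10 + 158) - 78 = 1589/10 - 78 = 809/10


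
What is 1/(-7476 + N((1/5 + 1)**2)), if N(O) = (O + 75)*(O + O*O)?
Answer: -15625/112615944 ≈ -0.00013875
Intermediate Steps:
N(O) = (75 + O)*(O + O**2)
1/(-7476 + N((1/5 + 1)**2)) = 1/(-7476 + (1/5 + 1)**2*(75 + ((1/5 + 1)**2)**2 + 76*(1/5 + 1)**2)) = 1/(-7476 + (6/5)**2*(75 + ((6/5)**2)**2 + 76*(6/5)**2)) = 1/(-7476 + 36*(75 + (36/25)**2 + 76*(36/25))/25) = 1/(-7476 + 36*(75 + 1296/625 + 2736/25)/25) = 1/(-7476 + (36/25)*(116571/625)) = 1/(-7476 + 4196556/15625) = 1/(-112615944/15625) = -15625/112615944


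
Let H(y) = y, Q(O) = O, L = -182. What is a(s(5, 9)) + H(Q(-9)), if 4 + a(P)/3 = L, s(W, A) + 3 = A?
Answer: -567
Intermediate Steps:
s(W, A) = -3 + A
a(P) = -558 (a(P) = -12 + 3*(-182) = -12 - 546 = -558)
a(s(5, 9)) + H(Q(-9)) = -558 - 9 = -567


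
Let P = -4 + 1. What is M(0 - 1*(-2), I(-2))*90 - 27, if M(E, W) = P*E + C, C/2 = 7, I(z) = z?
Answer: 693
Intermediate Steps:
P = -3
C = 14 (C = 2*7 = 14)
M(E, W) = 14 - 3*E (M(E, W) = -3*E + 14 = 14 - 3*E)
M(0 - 1*(-2), I(-2))*90 - 27 = (14 - 3*(0 - 1*(-2)))*90 - 27 = (14 - 3*(0 + 2))*90 - 27 = (14 - 3*2)*90 - 27 = (14 - 6)*90 - 27 = 8*90 - 27 = 720 - 27 = 693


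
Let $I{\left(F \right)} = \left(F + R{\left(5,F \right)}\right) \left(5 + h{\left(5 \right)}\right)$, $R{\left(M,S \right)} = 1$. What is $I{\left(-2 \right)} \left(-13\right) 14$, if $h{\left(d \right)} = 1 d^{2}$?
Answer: $5460$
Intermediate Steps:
$h{\left(d \right)} = d^{2}$
$I{\left(F \right)} = 30 + 30 F$ ($I{\left(F \right)} = \left(F + 1\right) \left(5 + 5^{2}\right) = \left(1 + F\right) \left(5 + 25\right) = \left(1 + F\right) 30 = 30 + 30 F$)
$I{\left(-2 \right)} \left(-13\right) 14 = \left(30 + 30 \left(-2\right)\right) \left(-13\right) 14 = \left(30 - 60\right) \left(-13\right) 14 = \left(-30\right) \left(-13\right) 14 = 390 \cdot 14 = 5460$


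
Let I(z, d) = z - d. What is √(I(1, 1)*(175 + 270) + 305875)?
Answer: 5*√12235 ≈ 553.06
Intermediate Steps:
√(I(1, 1)*(175 + 270) + 305875) = √((1 - 1*1)*(175 + 270) + 305875) = √((1 - 1)*445 + 305875) = √(0*445 + 305875) = √(0 + 305875) = √305875 = 5*√12235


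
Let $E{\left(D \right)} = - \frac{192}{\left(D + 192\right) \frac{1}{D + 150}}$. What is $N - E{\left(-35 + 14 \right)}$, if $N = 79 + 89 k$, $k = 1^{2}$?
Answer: $\frac{5944}{19} \approx 312.84$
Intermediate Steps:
$k = 1$
$E{\left(D \right)} = - \frac{192 \left(150 + D\right)}{192 + D}$ ($E{\left(D \right)} = - \frac{192}{\left(192 + D\right) \frac{1}{150 + D}} = - \frac{192}{\frac{1}{150 + D} \left(192 + D\right)} = - 192 \frac{150 + D}{192 + D} = - \frac{192 \left(150 + D\right)}{192 + D}$)
$N = 168$ ($N = 79 + 89 \cdot 1 = 79 + 89 = 168$)
$N - E{\left(-35 + 14 \right)} = 168 - \frac{192 \left(-150 - \left(-35 + 14\right)\right)}{192 + \left(-35 + 14\right)} = 168 - \frac{192 \left(-150 - -21\right)}{192 - 21} = 168 - \frac{192 \left(-150 + 21\right)}{171} = 168 - 192 \cdot \frac{1}{171} \left(-129\right) = 168 - - \frac{2752}{19} = 168 + \frac{2752}{19} = \frac{5944}{19}$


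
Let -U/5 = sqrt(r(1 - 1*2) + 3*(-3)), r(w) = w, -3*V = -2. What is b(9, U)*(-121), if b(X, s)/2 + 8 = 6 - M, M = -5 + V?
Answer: -1694/3 ≈ -564.67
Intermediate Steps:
V = 2/3 (V = -1/3*(-2) = 2/3 ≈ 0.66667)
M = -13/3 (M = -5 + 2/3 = -13/3 ≈ -4.3333)
U = -5*I*sqrt(10) (U = -5*sqrt((1 - 1*2) + 3*(-3)) = -5*sqrt((1 - 2) - 9) = -5*sqrt(-1 - 9) = -5*I*sqrt(10) ≈ -15.811*I)
b(X, s) = 14/3 (b(X, s) = -16 + 2*(6 - 1*(-13/3)) = -16 + 2*(6 + 13/3) = -16 + 2*(31/3) = -16 + 62/3 = 14/3)
b(9, U)*(-121) = (14/3)*(-121) = -1694/3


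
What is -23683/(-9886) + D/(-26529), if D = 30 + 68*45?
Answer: 199246189/87421898 ≈ 2.2791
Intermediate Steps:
D = 3090 (D = 30 + 3060 = 3090)
-23683/(-9886) + D/(-26529) = -23683/(-9886) + 3090/(-26529) = -23683*(-1/9886) + 3090*(-1/26529) = 23683/9886 - 1030/8843 = 199246189/87421898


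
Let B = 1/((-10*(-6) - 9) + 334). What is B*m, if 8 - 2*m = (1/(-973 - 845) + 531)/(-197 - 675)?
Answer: 389935/34876512 ≈ 0.011180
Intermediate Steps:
m = 13647725/3170592 (m = 4 - (1/(-973 - 845) + 531)/(2*(-197 - 675)) = 4 - (1/(-1818) + 531)/(2*(-872)) = 4 - (-1/1818 + 531)*(-1)/(2*872) = 4 - 965357*(-1)/(3636*872) = 4 - ½*(-965357/1585296) = 4 + 965357/3170592 = 13647725/3170592 ≈ 4.3045)
B = 1/385 (B = 1/((60 - 9) + 334) = 1/(51 + 334) = 1/385 ≈ 0.0025974)
B*m = (1/385)*(13647725/3170592) = 389935/34876512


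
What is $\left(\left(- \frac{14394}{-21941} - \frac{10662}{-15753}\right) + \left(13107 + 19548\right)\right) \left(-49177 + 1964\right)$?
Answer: $- \frac{177634552771931669}{115212191} \approx -1.5418 \cdot 10^{9}$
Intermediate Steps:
$\left(\left(- \frac{14394}{-21941} - \frac{10662}{-15753}\right) + \left(13107 + 19548\right)\right) \left(-49177 + 1964\right) = \left(\left(\left(-14394\right) \left(- \frac{1}{21941}\right) - - \frac{3554}{5251}\right) + 32655\right) \left(-47213\right) = \left(\left(\frac{14394}{21941} + \frac{3554}{5251}\right) + 32655\right) \left(-47213\right) = \left(\frac{153561208}{115212191} + 32655\right) \left(-47213\right) = \frac{3762407658313}{115212191} \left(-47213\right) = - \frac{177634552771931669}{115212191}$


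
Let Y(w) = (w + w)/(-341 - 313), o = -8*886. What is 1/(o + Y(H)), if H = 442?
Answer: -327/2318218 ≈ -0.00014106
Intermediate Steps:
o = -7088
Y(w) = -w/327 (Y(w) = (2*w)/(-654) = (2*w)*(-1/654) = -w/327)
1/(o + Y(H)) = 1/(-7088 - 1/327*442) = 1/(-7088 - 442/327) = 1/(-2318218/327) = -327/2318218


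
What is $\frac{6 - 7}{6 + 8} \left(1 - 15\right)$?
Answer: $1$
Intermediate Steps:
$\frac{6 - 7}{6 + 8} \left(1 - 15\right) = - \frac{1}{14} \left(-14\right) = \left(-1\right) \frac{1}{14} \left(-14\right) = \left(- \frac{1}{14}\right) \left(-14\right) = 1$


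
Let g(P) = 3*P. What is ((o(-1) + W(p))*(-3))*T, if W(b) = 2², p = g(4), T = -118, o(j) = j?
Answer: 1062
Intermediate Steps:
p = 12 (p = 3*4 = 12)
W(b) = 4
((o(-1) + W(p))*(-3))*T = ((-1 + 4)*(-3))*(-118) = (3*(-3))*(-118) = -9*(-118) = 1062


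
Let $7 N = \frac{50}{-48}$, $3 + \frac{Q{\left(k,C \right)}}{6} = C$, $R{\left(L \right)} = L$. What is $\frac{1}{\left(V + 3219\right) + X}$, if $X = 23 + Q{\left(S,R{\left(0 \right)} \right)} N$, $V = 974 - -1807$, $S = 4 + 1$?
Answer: $\frac{28}{168719} \approx 0.00016596$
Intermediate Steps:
$S = 5$
$Q{\left(k,C \right)} = -18 + 6 C$
$N = - \frac{25}{168}$ ($N = \frac{50 \frac{1}{-48}}{7} = \frac{50 \left(- \frac{1}{48}\right)}{7} = \frac{1}{7} \left(- \frac{25}{24}\right) = - \frac{25}{168} \approx -0.14881$)
$V = 2781$ ($V = 974 + 1807 = 2781$)
$X = \frac{719}{28}$ ($X = 23 + \left(-18 + 6 \cdot 0\right) \left(- \frac{25}{168}\right) = 23 + \left(-18 + 0\right) \left(- \frac{25}{168}\right) = 23 - - \frac{75}{28} = 23 + \frac{75}{28} = \frac{719}{28} \approx 25.679$)
$\frac{1}{\left(V + 3219\right) + X} = \frac{1}{\left(2781 + 3219\right) + \frac{719}{28}} = \frac{1}{6000 + \frac{719}{28}} = \frac{1}{\frac{168719}{28}} = \frac{28}{168719}$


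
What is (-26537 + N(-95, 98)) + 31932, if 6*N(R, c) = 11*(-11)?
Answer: 32249/6 ≈ 5374.8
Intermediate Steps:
N(R, c) = -121/6 (N(R, c) = (11*(-11))/6 = (⅙)*(-121) = -121/6)
(-26537 + N(-95, 98)) + 31932 = (-26537 - 121/6) + 31932 = -159343/6 + 31932 = 32249/6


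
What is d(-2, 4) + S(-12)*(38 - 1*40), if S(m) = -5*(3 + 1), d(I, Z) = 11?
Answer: 51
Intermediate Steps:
S(m) = -20 (S(m) = -5*4 = -20)
d(-2, 4) + S(-12)*(38 - 1*40) = 11 - 20*(38 - 1*40) = 11 - 20*(38 - 40) = 11 - 20*(-2) = 11 + 40 = 51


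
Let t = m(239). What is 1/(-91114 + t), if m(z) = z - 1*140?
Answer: -1/91015 ≈ -1.0987e-5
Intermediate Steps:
m(z) = -140 + z (m(z) = z - 140 = -140 + z)
t = 99 (t = -140 + 239 = 99)
1/(-91114 + t) = 1/(-91114 + 99) = 1/(-91015) = -1/91015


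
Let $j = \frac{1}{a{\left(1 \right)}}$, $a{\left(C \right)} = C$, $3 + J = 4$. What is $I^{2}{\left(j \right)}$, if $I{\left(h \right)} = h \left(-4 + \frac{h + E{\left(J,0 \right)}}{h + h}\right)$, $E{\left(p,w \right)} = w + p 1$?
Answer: $9$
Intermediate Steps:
$J = 1$ ($J = -3 + 4 = 1$)
$E{\left(p,w \right)} = p + w$ ($E{\left(p,w \right)} = w + p = p + w$)
$j = 1$ ($j = 1^{-1} = 1$)
$I{\left(h \right)} = h \left(-4 + \frac{1 + h}{2 h}\right)$ ($I{\left(h \right)} = h \left(-4 + \frac{h + \left(1 + 0\right)}{h + h}\right) = h \left(-4 + \frac{h + 1}{2 h}\right) = h \left(-4 + \left(1 + h\right) \frac{1}{2 h}\right) = h \left(-4 + \frac{1 + h}{2 h}\right)$)
$I^{2}{\left(j \right)} = \left(\frac{1}{2} - \frac{7}{2}\right)^{2} = \left(-3\right)^{2} = 9$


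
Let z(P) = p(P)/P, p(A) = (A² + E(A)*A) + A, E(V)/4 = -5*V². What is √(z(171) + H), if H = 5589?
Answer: I*√579059 ≈ 760.96*I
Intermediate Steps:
E(V) = -20*V² (E(V) = 4*(-5*V²) = -20*V²)
p(A) = A + A² - 20*A³ (p(A) = (A² + (-20*A²)*A) + A = (A² - 20*A³) + A = A + A² - 20*A³)
z(P) = 1 + P - 20*P² (z(P) = (P*(1 + P - 20*P²))/P = 1 + P - 20*P²)
√(z(171) + H) = √((1 + 171 - 20*171²) + 5589) = √((1 + 171 - 20*29241) + 5589) = √((1 + 171 - 584820) + 5589) = √(-584648 + 5589) = √(-579059) = I*√579059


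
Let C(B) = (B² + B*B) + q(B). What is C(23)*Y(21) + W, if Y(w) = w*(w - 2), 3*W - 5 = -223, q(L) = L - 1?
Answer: 1292542/3 ≈ 4.3085e+5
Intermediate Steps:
q(L) = -1 + L
W = -218/3 (W = 5/3 + (⅓)*(-223) = 5/3 - 223/3 = -218/3 ≈ -72.667)
Y(w) = w*(-2 + w)
C(B) = -1 + B + 2*B² (C(B) = (B² + B*B) + (-1 + B) = (B² + B²) + (-1 + B) = 2*B² + (-1 + B) = -1 + B + 2*B²)
C(23)*Y(21) + W = (-1 + 23 + 2*23²)*(21*(-2 + 21)) - 218/3 = (-1 + 23 + 2*529)*(21*19) - 218/3 = (-1 + 23 + 1058)*399 - 218/3 = 1080*399 - 218/3 = 430920 - 218/3 = 1292542/3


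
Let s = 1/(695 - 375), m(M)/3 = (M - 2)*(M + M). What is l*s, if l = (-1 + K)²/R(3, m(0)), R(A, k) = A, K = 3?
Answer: 1/240 ≈ 0.0041667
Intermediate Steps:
m(M) = 6*M*(-2 + M) (m(M) = 3*((M - 2)*(M + M)) = 3*((-2 + M)*(2*M)) = 3*(2*M*(-2 + M)) = 6*M*(-2 + M))
s = 1/320 ≈ 0.0031250
l = 4/3 (l = (-1 + 3)²/3 = 2²*(⅓) = 4*(⅓) = 4/3 ≈ 1.3333)
l*s = (4/3)*(1/320) = 1/240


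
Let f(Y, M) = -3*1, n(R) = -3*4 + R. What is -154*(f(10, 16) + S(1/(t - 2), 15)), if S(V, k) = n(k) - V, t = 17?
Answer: 154/15 ≈ 10.267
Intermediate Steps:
n(R) = -12 + R
f(Y, M) = -3
S(V, k) = -12 + k - V (S(V, k) = (-12 + k) - V = -12 + k - V)
-154*(f(10, 16) + S(1/(t - 2), 15)) = -154*(-3 + (-12 + 15 - 1/(17 - 2))) = -154*(-3 + (-12 + 15 - 1/15)) = -154*(-3 + 44/15) = -154*(-1/15) = 154/15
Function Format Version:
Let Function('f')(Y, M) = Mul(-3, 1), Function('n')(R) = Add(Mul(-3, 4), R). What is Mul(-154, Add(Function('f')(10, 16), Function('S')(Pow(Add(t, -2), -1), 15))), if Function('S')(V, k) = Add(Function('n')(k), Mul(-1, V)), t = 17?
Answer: Rational(154, 15) ≈ 10.267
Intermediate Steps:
Function('n')(R) = Add(-12, R)
Function('f')(Y, M) = -3
Function('S')(V, k) = Add(-12, k, Mul(-1, V)) (Function('S')(V, k) = Add(Add(-12, k), Mul(-1, V)) = Add(-12, k, Mul(-1, V)))
Mul(-154, Add(Function('f')(10, 16), Function('S')(Pow(Add(t, -2), -1), 15))) = Mul(-154, Add(-3, Add(-12, 15, Mul(-1, Pow(Add(17, -2), -1))))) = Mul(-154, Add(-3, Add(-12, 15, Mul(-1, Pow(15, -1))))) = Mul(-154, Add(-3, Add(-12, 15, Mul(-1, Rational(1, 15))))) = Mul(-154, Add(-3, Add(-12, 15, Rational(-1, 15)))) = Mul(-154, Add(-3, Rational(44, 15))) = Mul(-154, Rational(-1, 15)) = Rational(154, 15)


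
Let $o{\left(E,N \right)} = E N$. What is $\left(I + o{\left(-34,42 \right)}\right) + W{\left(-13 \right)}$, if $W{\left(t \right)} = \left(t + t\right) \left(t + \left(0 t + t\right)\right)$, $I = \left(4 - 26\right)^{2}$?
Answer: $-268$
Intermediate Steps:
$I = 484$ ($I = \left(-22\right)^{2} = 484$)
$W{\left(t \right)} = 4 t^{2}$ ($W{\left(t \right)} = 2 t \left(t + \left(0 + t\right)\right) = 2 t \left(t + t\right) = 2 t 2 t = 4 t^{2}$)
$\left(I + o{\left(-34,42 \right)}\right) + W{\left(-13 \right)} = \left(484 - 1428\right) + 4 \left(-13\right)^{2} = \left(484 - 1428\right) + 4 \cdot 169 = -944 + 676 = -268$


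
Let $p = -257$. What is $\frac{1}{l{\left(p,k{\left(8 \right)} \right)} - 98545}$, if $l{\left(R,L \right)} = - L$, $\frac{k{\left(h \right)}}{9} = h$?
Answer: $- \frac{1}{98617} \approx -1.014 \cdot 10^{-5}$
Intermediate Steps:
$k{\left(h \right)} = 9 h$
$\frac{1}{l{\left(p,k{\left(8 \right)} \right)} - 98545} = \frac{1}{- 9 \cdot 8 - 98545} = \frac{1}{\left(-1\right) 72 - 98545} = \frac{1}{-72 - 98545} = \frac{1}{-98617} = - \frac{1}{98617}$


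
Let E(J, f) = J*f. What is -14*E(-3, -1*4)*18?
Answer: -3024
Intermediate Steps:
-14*E(-3, -1*4)*18 = -(-42)*(-1*4)*18 = -(-42)*(-4)*18 = -14*12*18 = -168*18 = -3024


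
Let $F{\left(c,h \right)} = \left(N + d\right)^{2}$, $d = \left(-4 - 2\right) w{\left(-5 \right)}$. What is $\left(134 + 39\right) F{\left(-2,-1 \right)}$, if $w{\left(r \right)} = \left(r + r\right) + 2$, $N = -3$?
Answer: $350325$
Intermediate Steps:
$w{\left(r \right)} = 2 + 2 r$ ($w{\left(r \right)} = 2 r + 2 = 2 + 2 r$)
$d = 48$ ($d = \left(-4 - 2\right) \left(2 + 2 \left(-5\right)\right) = - 6 \left(2 - 10\right) = \left(-6\right) \left(-8\right) = 48$)
$F{\left(c,h \right)} = 2025$ ($F{\left(c,h \right)} = \left(-3 + 48\right)^{2} = 45^{2} = 2025$)
$\left(134 + 39\right) F{\left(-2,-1 \right)} = \left(134 + 39\right) 2025 = 173 \cdot 2025 = 350325$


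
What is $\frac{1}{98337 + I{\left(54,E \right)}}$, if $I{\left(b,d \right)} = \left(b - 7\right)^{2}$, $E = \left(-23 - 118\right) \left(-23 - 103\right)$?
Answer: $\frac{1}{100546} \approx 9.9457 \cdot 10^{-6}$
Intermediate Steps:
$E = 17766$ ($E = \left(-141\right) \left(-126\right) = 17766$)
$I{\left(b,d \right)} = \left(-7 + b\right)^{2}$
$\frac{1}{98337 + I{\left(54,E \right)}} = \frac{1}{98337 + \left(-7 + 54\right)^{2}} = \frac{1}{98337 + 47^{2}} = \frac{1}{98337 + 2209} = \frac{1}{100546}$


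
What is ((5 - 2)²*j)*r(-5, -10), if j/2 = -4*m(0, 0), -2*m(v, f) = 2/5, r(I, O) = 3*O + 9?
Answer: -1512/5 ≈ -302.40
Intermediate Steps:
r(I, O) = 9 + 3*O
m(v, f) = -⅕ (m(v, f) = -1/5 = -½*⅖ = -⅕)
j = 8/5 (j = 2*(-4*(-⅕)) = 2*(⅘) = 8/5 ≈ 1.6000)
((5 - 2)²*j)*r(-5, -10) = ((5 - 2)²*(8/5))*(9 + 3*(-10)) = (3²*(8/5))*(9 - 30) = (9*(8/5))*(-21) = (72/5)*(-21) = -1512/5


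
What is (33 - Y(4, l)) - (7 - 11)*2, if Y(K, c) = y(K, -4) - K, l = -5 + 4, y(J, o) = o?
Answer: 49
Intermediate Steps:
l = -1
Y(K, c) = -4 - K
(33 - Y(4, l)) - (7 - 11)*2 = (33 - (-4 - 1*4)) - (7 - 11)*2 = (33 - (-4 - 4)) - (-4)*2 = (33 - 1*(-8)) - 1*(-8) = (33 + 8) + 8 = 41 + 8 = 49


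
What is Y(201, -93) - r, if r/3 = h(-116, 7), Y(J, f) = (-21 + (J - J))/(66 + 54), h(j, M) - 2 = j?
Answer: 13673/40 ≈ 341.83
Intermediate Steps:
h(j, M) = 2 + j
Y(J, f) = -7/40 (Y(J, f) = (-21 + 0)/120 = -21*1/120 = -7/40)
r = -342 (r = 3*(2 - 116) = 3*(-114) = -342)
Y(201, -93) - r = -7/40 - 1*(-342) = -7/40 + 342 = 13673/40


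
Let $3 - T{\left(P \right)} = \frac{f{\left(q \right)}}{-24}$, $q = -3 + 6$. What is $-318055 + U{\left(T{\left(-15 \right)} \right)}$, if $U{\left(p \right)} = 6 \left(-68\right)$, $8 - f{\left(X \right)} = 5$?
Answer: $-318463$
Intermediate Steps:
$q = 3$
$f{\left(X \right)} = 3$ ($f{\left(X \right)} = 8 - 5 = 3$)
$T{\left(P \right)} = \frac{25}{8}$ ($T{\left(P \right)} = 3 - \frac{3}{-24} = 3 - 3 \left(- \frac{1}{24}\right) = 3 - - \frac{1}{8} = 3 + \frac{1}{8} = \frac{25}{8}$)
$U{\left(p \right)} = -408$
$-318055 + U{\left(T{\left(-15 \right)} \right)} = -318055 - 408 = -318463$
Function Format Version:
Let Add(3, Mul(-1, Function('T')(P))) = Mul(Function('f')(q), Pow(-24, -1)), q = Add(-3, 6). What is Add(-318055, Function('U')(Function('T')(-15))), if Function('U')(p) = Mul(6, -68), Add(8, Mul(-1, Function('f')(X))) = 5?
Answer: -318463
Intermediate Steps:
q = 3
Function('f')(X) = 3 (Function('f')(X) = Add(8, Mul(-1, 5)) = Add(8, -5) = 3)
Function('T')(P) = Rational(25, 8) (Function('T')(P) = Add(3, Mul(-1, Mul(3, Pow(-24, -1)))) = Add(3, Mul(-1, Mul(3, Rational(-1, 24)))) = Add(3, Mul(-1, Rational(-1, 8))) = Add(3, Rational(1, 8)) = Rational(25, 8))
Function('U')(p) = -408
Add(-318055, Function('U')(Function('T')(-15))) = Add(-318055, -408) = -318463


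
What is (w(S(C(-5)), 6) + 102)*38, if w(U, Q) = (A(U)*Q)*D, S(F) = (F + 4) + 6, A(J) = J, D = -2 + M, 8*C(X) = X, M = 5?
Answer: 20577/2 ≈ 10289.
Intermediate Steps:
C(X) = X/8
D = 3 (D = -2 + 5 = 3)
S(F) = 10 + F (S(F) = (4 + F) + 6 = 10 + F)
w(U, Q) = 3*Q*U (w(U, Q) = (U*Q)*3 = (Q*U)*3 = 3*Q*U)
(w(S(C(-5)), 6) + 102)*38 = (3*6*(10 + (1/8)*(-5)) + 102)*38 = (3*6*(10 - 5/8) + 102)*38 = (3*6*(75/8) + 102)*38 = (675/4 + 102)*38 = (1083/4)*38 = 20577/2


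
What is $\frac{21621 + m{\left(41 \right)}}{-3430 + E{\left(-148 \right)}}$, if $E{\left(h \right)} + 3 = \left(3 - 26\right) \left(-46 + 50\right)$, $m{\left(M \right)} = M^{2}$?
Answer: $- \frac{23302}{3525} \approx -6.6105$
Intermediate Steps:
$E{\left(h \right)} = -95$ ($E{\left(h \right)} = -3 + \left(3 - 26\right) \left(-46 + 50\right) = -3 - 92 = -95$)
$\frac{21621 + m{\left(41 \right)}}{-3430 + E{\left(-148 \right)}} = \frac{21621 + 41^{2}}{-3430 - 95} = \frac{21621 + 1681}{-3525} = 23302 \left(- \frac{1}{3525}\right) = - \frac{23302}{3525}$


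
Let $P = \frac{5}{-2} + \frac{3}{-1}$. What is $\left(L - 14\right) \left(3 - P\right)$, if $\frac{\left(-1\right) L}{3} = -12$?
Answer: $187$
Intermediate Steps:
$L = 36$ ($L = \left(-3\right) \left(-12\right) = 36$)
$P = - \frac{11}{2}$ ($P = 5 \left(- \frac{1}{2}\right) + 3 \left(-1\right) = - \frac{5}{2} - 3 = - \frac{11}{2} \approx -5.5$)
$\left(L - 14\right) \left(3 - P\right) = \left(36 - 14\right) \left(3 - - \frac{11}{2}\right) = 22 \left(3 + \frac{11}{2}\right) = 22 \cdot \frac{17}{2} = 187$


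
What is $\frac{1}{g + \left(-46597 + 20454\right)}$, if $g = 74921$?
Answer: $\frac{1}{48778} \approx 2.0501 \cdot 10^{-5}$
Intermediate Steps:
$\frac{1}{g + \left(-46597 + 20454\right)} = \frac{1}{74921 + \left(-46597 + 20454\right)} = \frac{1}{74921 - 26143} = \frac{1}{48778}$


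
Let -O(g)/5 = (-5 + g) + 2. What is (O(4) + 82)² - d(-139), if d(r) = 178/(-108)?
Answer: 320255/54 ≈ 5930.6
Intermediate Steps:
O(g) = 15 - 5*g (O(g) = -5*((-5 + g) + 2) = -5*(-3 + g) = 15 - 5*g)
d(r) = -89/54 (d(r) = 178*(-1/108) = -89/54)
(O(4) + 82)² - d(-139) = ((15 - 5*4) + 82)² - 1*(-89/54) = ((15 - 20) + 82)² + 89/54 = (-5 + 82)² + 89/54 = 77² + 89/54 = 5929 + 89/54 = 320255/54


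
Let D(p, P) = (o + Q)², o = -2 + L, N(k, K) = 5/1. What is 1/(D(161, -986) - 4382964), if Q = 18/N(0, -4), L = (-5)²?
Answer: -25/109556411 ≈ -2.2819e-7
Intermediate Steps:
L = 25
N(k, K) = 5 (N(k, K) = 5*1 = 5)
o = 23 (o = -2 + 25 = 23)
Q = 18/5 ≈ 3.6000
D(p, P) = 17689/25 (D(p, P) = (23 + 18/5)² = (133/5)² = 17689/25)
1/(D(161, -986) - 4382964) = 1/(17689/25 - 4382964) = 1/(-109556411/25) = -25/109556411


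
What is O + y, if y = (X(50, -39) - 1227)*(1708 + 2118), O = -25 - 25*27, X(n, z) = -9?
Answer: -4729636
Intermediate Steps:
O = -700 (O = -25 - 675 = -700)
y = -4728936 (y = (-9 - 1227)*(1708 + 2118) = -1236*3826 = -4728936)
O + y = -700 - 4728936 = -4729636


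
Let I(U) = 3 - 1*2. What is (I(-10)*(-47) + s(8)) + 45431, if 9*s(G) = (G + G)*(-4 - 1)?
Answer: 408376/9 ≈ 45375.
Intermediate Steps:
s(G) = -10*G/9 (s(G) = ((G + G)*(-4 - 1))/9 = ((2*G)*(-5))/9 = (-10*G)/9 = -10*G/9)
I(U) = 1 (I(U) = 3 - 2 = 1)
(I(-10)*(-47) + s(8)) + 45431 = (1*(-47) - 10/9*8) + 45431 = (-47 - 80/9) + 45431 = -503/9 + 45431 = 408376/9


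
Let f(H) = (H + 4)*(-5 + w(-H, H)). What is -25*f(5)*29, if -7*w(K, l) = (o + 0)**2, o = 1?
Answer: 234900/7 ≈ 33557.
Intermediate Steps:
w(K, l) = -1/7 (w(K, l) = -(1 + 0)**2/7 = -1/7*1**2 = -1/7*1 = -1/7)
f(H) = -144/7 - 36*H/7 (f(H) = (H + 4)*(-5 - 1/7) = (4 + H)*(-36/7) = -144/7 - 36*H/7)
-25*f(5)*29 = -25*(-144/7 - 36/7*5)*29 = -25*(-144/7 - 180/7)*29 = -25*(-324/7)*29 = (8100/7)*29 = 234900/7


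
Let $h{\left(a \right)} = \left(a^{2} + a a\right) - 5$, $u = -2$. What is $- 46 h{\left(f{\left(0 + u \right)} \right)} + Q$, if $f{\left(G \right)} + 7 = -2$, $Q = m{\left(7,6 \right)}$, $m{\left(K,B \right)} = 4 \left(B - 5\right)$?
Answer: $-7218$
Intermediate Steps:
$m{\left(K,B \right)} = -20 + 4 B$ ($m{\left(K,B \right)} = 4 \left(-5 + B\right) = -20 + 4 B$)
$Q = 4$ ($Q = -20 + 4 \cdot 6 = -20 + 24 = 4$)
$f{\left(G \right)} = -9$ ($f{\left(G \right)} = -7 - 2 = -9$)
$h{\left(a \right)} = -5 + 2 a^{2}$ ($h{\left(a \right)} = \left(a^{2} + a^{2}\right) - 5 = 2 a^{2} - 5 = -5 + 2 a^{2}$)
$- 46 h{\left(f{\left(0 + u \right)} \right)} + Q = - 46 \left(-5 + 2 \left(-9\right)^{2}\right) + 4 = - 46 \left(-5 + 2 \cdot 81\right) + 4 = - 46 \left(-5 + 162\right) + 4 = \left(-46\right) 157 + 4 = -7222 + 4 = -7218$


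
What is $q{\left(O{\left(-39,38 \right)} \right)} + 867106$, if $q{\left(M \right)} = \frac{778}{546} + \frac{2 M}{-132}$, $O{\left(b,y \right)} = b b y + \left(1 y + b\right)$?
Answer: $\frac{1734195889}{2002} \approx 8.6623 \cdot 10^{5}$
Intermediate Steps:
$O{\left(b,y \right)} = b + y + y b^{2}$ ($O{\left(b,y \right)} = b^{2} y + \left(y + b\right) = y b^{2} + \left(b + y\right) = b + y + y b^{2}$)
$q{\left(M \right)} = \frac{389}{273} - \frac{M}{66}$ ($q{\left(M \right)} = 778 \cdot \frac{1}{546} + 2 M \left(- \frac{1}{132}\right) = \frac{389}{273} - \frac{M}{66}$)
$q{\left(O{\left(-39,38 \right)} \right)} + 867106 = \left(\frac{389}{273} - \frac{-39 + 38 + 38 \left(-39\right)^{2}}{66}\right) + 867106 = \left(\frac{389}{273} - \frac{-39 + 38 + 38 \cdot 1521}{66}\right) + 867106 = \left(\frac{389}{273} - \frac{-39 + 38 + 57798}{66}\right) + 867106 = \left(\frac{389}{273} - \frac{57797}{66}\right) + 867106 = - \frac{1750323}{2002} + 867106 = \frac{1734195889}{2002}$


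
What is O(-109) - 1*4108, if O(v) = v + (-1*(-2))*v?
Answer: -4435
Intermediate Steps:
O(v) = 3*v (O(v) = v + 2*v = 3*v)
O(-109) - 1*4108 = 3*(-109) - 1*4108 = -327 - 4108 = -4435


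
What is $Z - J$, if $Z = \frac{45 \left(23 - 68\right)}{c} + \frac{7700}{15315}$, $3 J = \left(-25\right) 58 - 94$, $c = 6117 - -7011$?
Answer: $\frac{2301034313}{4467896} \approx 515.02$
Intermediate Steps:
$c = 13128$ ($c = 6117 + 7011 = 13128$)
$J = - \frac{1544}{3}$ ($J = \frac{\left(-25\right) 58 - 94}{3} = \frac{-1450 - 94}{3} = \frac{1}{3} \left(-1544\right) = - \frac{1544}{3} \approx -514.67$)
$Z = \frac{4671515}{13403688}$ ($Z = \frac{45 \left(23 - 68\right)}{13128} + \frac{7700}{15315} = 45 \left(-45\right) \frac{1}{13128} + 7700 \cdot \frac{1}{15315} = \left(-2025\right) \frac{1}{13128} + \frac{1540}{3063} = - \frac{675}{4376} + \frac{1540}{3063} = \frac{4671515}{13403688} \approx 0.34852$)
$Z - J = \frac{4671515}{13403688} - - \frac{1544}{3} = \frac{4671515}{13403688} + \frac{1544}{3} = \frac{2301034313}{4467896}$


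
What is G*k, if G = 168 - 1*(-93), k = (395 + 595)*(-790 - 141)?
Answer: -240561090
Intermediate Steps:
k = -921690 (k = 990*(-931) = -921690)
G = 261 (G = 168 + 93 = 261)
G*k = 261*(-921690) = -240561090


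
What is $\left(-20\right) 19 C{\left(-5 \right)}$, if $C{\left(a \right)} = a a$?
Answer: $-9500$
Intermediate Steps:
$C{\left(a \right)} = a^{2}$
$\left(-20\right) 19 C{\left(-5 \right)} = \left(-20\right) 19 \left(-5\right)^{2} = \left(-380\right) 25 = -9500$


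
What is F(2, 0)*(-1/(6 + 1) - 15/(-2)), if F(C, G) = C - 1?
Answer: 103/14 ≈ 7.3571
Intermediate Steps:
F(C, G) = -1 + C
F(2, 0)*(-1/(6 + 1) - 15/(-2)) = (-1 + 2)*(-1/(6 + 1) - 15/(-2)) = 1*(-1/7 - 15*(-½)) = 1*(-1*⅐ + 15/2) = 1*(-⅐ + 15/2) = 1*(103/14) = 103/14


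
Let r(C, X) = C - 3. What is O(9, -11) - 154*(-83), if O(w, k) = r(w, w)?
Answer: 12788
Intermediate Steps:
r(C, X) = -3 + C
O(w, k) = -3 + w
O(9, -11) - 154*(-83) = (-3 + 9) - 154*(-83) = 6 + 12782 = 12788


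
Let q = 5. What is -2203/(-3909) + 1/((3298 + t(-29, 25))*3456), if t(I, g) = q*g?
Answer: 8687082391/15414344064 ≈ 0.56357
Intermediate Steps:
t(I, g) = 5*g
-2203/(-3909) + 1/((3298 + t(-29, 25))*3456) = -2203/(-3909) + 1/((3298 + 5*25)*3456) = -2203*(-1/3909) + (1/3456)/(3298 + 125) = 2203/3909 + (1/3456)/3423 = 2203/3909 + (1/3423)*(1/3456) = 2203/3909 + 1/11829888 = 8687082391/15414344064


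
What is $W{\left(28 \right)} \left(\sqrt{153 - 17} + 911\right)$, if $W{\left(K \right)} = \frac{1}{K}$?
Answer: $\frac{911}{28} + \frac{\sqrt{34}}{14} \approx 32.952$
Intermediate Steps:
$W{\left(28 \right)} \left(\sqrt{153 - 17} + 911\right) = \frac{\sqrt{153 - 17} + 911}{28} = \frac{\sqrt{136} + 911}{28} = \frac{2 \sqrt{34} + 911}{28} = \frac{911 + 2 \sqrt{34}}{28} = \frac{911}{28} + \frac{\sqrt{34}}{14}$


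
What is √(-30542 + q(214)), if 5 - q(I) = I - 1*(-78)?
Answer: I*√30829 ≈ 175.58*I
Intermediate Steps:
q(I) = -73 - I (q(I) = 5 - (I - 1*(-78)) = 5 - (I + 78) = 5 - (78 + I) = 5 + (-78 - I) = -73 - I)
√(-30542 + q(214)) = √(-30542 + (-73 - 1*214)) = √(-30542 + (-73 - 214)) = √(-30542 - 287) = √(-30829) = I*√30829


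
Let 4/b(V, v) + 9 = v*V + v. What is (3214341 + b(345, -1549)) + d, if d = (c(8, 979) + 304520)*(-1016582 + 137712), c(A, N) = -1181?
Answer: -142883626351398211/535963 ≈ -2.6659e+11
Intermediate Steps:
b(V, v) = 4/(-9 + v + V*v) (b(V, v) = 4/(-9 + (v*V + v)) = 4/(-9 + (V*v + v)) = 4/(-9 + (v + V*v)) = 4/(-9 + v + V*v))
d = -266595546930 (d = (-1181 + 304520)*(-1016582 + 137712) = 303339*(-878870) = -266595546930)
(3214341 + b(345, -1549)) + d = (3214341 + 4/(-9 - 1549 + 345*(-1549))) - 266595546930 = (3214341 + 4/(-9 - 1549 - 534405)) - 266595546930 = (3214341 + 4/(-535963)) - 266595546930 = (3214341 + 4*(-1/535963)) - 266595546930 = (3214341 - 4/535963) - 266595546930 = 1722767845379/535963 - 266595546930 = -142883626351398211/535963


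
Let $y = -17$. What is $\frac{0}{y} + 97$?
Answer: $97$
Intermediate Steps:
$\frac{0}{y} + 97 = \frac{0}{-17} + 97 = 0 \left(- \frac{1}{17}\right) + 97 = 0 + 97 = 97$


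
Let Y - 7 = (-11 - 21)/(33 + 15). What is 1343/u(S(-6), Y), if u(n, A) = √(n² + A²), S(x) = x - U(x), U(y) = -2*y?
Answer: 4029*√3277/3277 ≈ 70.382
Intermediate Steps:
Y = 19/3 (Y = 7 + (-11 - 21)/(33 + 15) = 7 - 32/48 = 7 - 32*1/48 = 7 - ⅔ = 19/3 ≈ 6.3333)
S(x) = 3*x (S(x) = x - (-2)*x = x + 2*x = 3*x)
u(n, A) = √(A² + n²)
1343/u(S(-6), Y) = 1343/(√((19/3)² + (3*(-6))²)) = 1343/(√(361/9 + (-18)²)) = 1343/(√(361/9 + 324)) = 1343/(√(3277/9)) = 1343/((√3277/3)) = 1343*(3*√3277/3277) = 4029*√3277/3277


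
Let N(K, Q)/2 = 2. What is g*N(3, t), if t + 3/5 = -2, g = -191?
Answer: -764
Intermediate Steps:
t = -13/5 (t = -⅗ - 2 = -13/5 ≈ -2.6000)
N(K, Q) = 4 (N(K, Q) = 2*2 = 4)
g*N(3, t) = -191*4 = -764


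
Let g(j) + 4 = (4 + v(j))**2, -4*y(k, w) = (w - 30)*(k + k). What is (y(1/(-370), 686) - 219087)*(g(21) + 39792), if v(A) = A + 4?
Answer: -1646731195599/185 ≈ -8.9012e+9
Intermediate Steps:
v(A) = 4 + A
y(k, w) = -k*(-30 + w)/2 (y(k, w) = -(w - 30)*(k + k)/4 = -(-30 + w)*2*k/4 = -k*(-30 + w)/2)
g(j) = -4 + (8 + j)**2 (g(j) = -4 + (4 + (4 + j))**2 = -4 + (8 + j)**2)
(y(1/(-370), 686) - 219087)*(g(21) + 39792) = ((1/2)*(30 - 1*686)/(-370) - 219087)*((-4 + (8 + 21)**2) + 39792) = ((1/2)*(-1/370)*(30 - 686) - 219087)*((-4 + 29**2) + 39792) = ((1/2)*(-1/370)*(-656) - 219087)*((-4 + 841) + 39792) = (164/185 - 219087)*(837 + 39792) = -40530931/185*40629 = -1646731195599/185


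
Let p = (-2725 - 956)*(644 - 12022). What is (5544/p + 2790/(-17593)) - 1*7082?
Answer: -289911059926572/40935409993 ≈ -7082.2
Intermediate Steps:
p = 41882418 (p = -3681*(-11378) = 41882418)
(5544/p + 2790/(-17593)) - 1*7082 = (5544/41882418 + 2790/(-17593)) - 1*7082 = (5544*(1/41882418) + 2790*(-1/17593)) - 7082 = (308/2326801 - 2790/17593) - 7082 = -6486356146/40935409993 - 7082 = -289911059926572/40935409993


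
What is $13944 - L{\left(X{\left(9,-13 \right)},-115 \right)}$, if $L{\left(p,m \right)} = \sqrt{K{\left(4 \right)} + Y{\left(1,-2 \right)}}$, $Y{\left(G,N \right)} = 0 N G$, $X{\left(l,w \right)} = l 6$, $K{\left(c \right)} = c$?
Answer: $13942$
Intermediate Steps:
$X{\left(l,w \right)} = 6 l$
$Y{\left(G,N \right)} = 0$ ($Y{\left(G,N \right)} = 0 G = 0$)
$L{\left(p,m \right)} = 2$ ($L{\left(p,m \right)} = \sqrt{4 + 0} = \sqrt{4} = 2$)
$13944 - L{\left(X{\left(9,-13 \right)},-115 \right)} = 13944 - 2 = 13942$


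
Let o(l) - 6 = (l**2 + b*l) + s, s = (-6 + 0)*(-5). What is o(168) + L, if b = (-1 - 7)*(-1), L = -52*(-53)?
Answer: 32360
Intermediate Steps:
L = 2756
s = 30 (s = -6*(-5) = 30)
b = 8 (b = -8*(-1) = 8)
o(l) = 36 + l**2 + 8*l (o(l) = 6 + ((l**2 + 8*l) + 30) = 6 + (30 + l**2 + 8*l) = 36 + l**2 + 8*l)
o(168) + L = (36 + 168**2 + 8*168) + 2756 = (36 + 28224 + 1344) + 2756 = 29604 + 2756 = 32360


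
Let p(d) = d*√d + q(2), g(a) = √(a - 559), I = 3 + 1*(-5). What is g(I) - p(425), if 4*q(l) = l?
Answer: -½ - 2125*√17 + I*√561 ≈ -8762.1 + 23.685*I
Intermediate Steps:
I = -2 (I = 3 - 5 = -2)
g(a) = √(-559 + a)
q(l) = l/4
p(d) = ½ + d^(3/2) (p(d) = d*√d + (¼)*2 = d^(3/2) + ½ = ½ + d^(3/2))
g(I) - p(425) = √(-559 - 2) - (½ + 425^(3/2)) = √(-561) - (½ + 2125*√17) = I*√561 + (-½ - 2125*√17) = -½ - 2125*√17 + I*√561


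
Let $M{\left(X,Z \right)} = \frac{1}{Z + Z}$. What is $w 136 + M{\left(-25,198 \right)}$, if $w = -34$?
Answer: $- \frac{1831103}{396} \approx -4624.0$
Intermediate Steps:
$M{\left(X,Z \right)} = \frac{1}{2 Z}$
$w 136 + M{\left(-25,198 \right)} = \left(-34\right) 136 + \frac{1}{2 \cdot 198} = -4624 + \frac{1}{2} \cdot \frac{1}{198} = -4624 + \frac{1}{396} = - \frac{1831103}{396}$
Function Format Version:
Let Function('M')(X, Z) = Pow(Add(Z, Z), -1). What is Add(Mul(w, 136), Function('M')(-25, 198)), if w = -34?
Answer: Rational(-1831103, 396) ≈ -4624.0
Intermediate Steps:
Function('M')(X, Z) = Mul(Rational(1, 2), Pow(Z, -1)) (Function('M')(X, Z) = Pow(Mul(2, Z), -1) = Mul(Rational(1, 2), Pow(Z, -1)))
Add(Mul(w, 136), Function('M')(-25, 198)) = Add(Mul(-34, 136), Mul(Rational(1, 2), Pow(198, -1))) = Add(-4624, Mul(Rational(1, 2), Rational(1, 198))) = Add(-4624, Rational(1, 396)) = Rational(-1831103, 396)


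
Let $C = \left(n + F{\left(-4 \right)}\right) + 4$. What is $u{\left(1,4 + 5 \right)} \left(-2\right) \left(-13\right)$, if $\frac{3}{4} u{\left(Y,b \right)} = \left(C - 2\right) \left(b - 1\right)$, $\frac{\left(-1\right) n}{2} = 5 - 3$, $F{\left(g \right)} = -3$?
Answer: $- \frac{4160}{3} \approx -1386.7$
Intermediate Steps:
$n = -4$ ($n = - 2 \left(5 - 3\right) = \left(-2\right) 2 = -4$)
$C = -3$ ($C = \left(-4 - 3\right) + 4 = -7 + 4 = -3$)
$u{\left(Y,b \right)} = \frac{20}{3} - \frac{20 b}{3}$ ($u{\left(Y,b \right)} = \frac{4 \left(-3 - 2\right) \left(b - 1\right)}{3} = \frac{4 \left(- 5 \left(-1 + b\right)\right)}{3} = \frac{4 \left(5 - 5 b\right)}{3} = \frac{20}{3} - \frac{20 b}{3}$)
$u{\left(1,4 + 5 \right)} \left(-2\right) \left(-13\right) = \left(\frac{20}{3} - \frac{20 \left(4 + 5\right)}{3}\right) \left(-2\right) \left(-13\right) = \left(\frac{20}{3} - 60\right) \left(-2\right) \left(-13\right) = \left(- \frac{160}{3}\right) \left(-2\right) \left(-13\right) = \frac{320}{3} \left(-13\right) = - \frac{4160}{3}$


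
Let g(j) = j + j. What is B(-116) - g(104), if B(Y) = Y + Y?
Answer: -440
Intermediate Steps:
g(j) = 2*j
B(Y) = 2*Y
B(-116) - g(104) = 2*(-116) - 2*104 = -232 - 1*208 = -232 - 208 = -440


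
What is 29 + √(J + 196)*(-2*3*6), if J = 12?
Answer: 29 - 144*√13 ≈ -490.20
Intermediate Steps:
29 + √(J + 196)*(-2*3*6) = 29 + √(12 + 196)*(-2*3*6) = 29 + √208*(-6*6) = 29 + (4*√13)*(-36) = 29 - 144*√13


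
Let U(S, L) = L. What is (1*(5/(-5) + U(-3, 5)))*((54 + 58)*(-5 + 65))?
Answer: 26880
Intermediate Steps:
(1*(5/(-5) + U(-3, 5)))*((54 + 58)*(-5 + 65)) = (1*(5/(-5) + 5))*((54 + 58)*(-5 + 65)) = (1*(5*(-⅕) + 5))*(112*60) = (1*(-1 + 5))*6720 = (1*4)*6720 = 4*6720 = 26880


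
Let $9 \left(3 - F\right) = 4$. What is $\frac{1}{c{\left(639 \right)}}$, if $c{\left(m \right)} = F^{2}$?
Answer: $\frac{81}{529} \approx 0.15312$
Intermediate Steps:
$F = \frac{23}{9}$ ($F = 3 - \frac{4}{9} = \frac{23}{9} \approx 2.5556$)
$c{\left(m \right)} = \frac{529}{81}$ ($c{\left(m \right)} = \left(\frac{23}{9}\right)^{2} = \frac{529}{81}$)
$\frac{1}{c{\left(639 \right)}} = \frac{1}{\frac{529}{81}} = \frac{81}{529}$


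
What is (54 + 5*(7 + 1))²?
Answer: 8836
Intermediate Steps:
(54 + 5*(7 + 1))² = (54 + 5*8)² = (54 + 40)² = 94² = 8836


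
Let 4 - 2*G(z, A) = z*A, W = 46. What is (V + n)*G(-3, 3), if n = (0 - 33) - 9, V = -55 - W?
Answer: -1859/2 ≈ -929.50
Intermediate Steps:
G(z, A) = 2 - A*z/2 (G(z, A) = 2 - z*A/2 = 2 - A*z/2)
V = -101 (V = -55 - 1*46 = -55 - 46 = -101)
n = -42 (n = -33 - 9 = -42)
(V + n)*G(-3, 3) = (-101 - 42)*(2 - ½*3*(-3)) = -143*(2 + 9/2) = -143*13/2 = -1859/2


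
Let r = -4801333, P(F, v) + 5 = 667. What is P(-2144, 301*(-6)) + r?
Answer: -4800671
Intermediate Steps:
P(F, v) = 662 (P(F, v) = -5 + 667 = 662)
P(-2144, 301*(-6)) + r = 662 - 4801333 = -4800671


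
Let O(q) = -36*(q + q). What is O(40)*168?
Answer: -483840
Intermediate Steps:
O(q) = -72*q
O(40)*168 = -72*40*168 = -2880*168 = -483840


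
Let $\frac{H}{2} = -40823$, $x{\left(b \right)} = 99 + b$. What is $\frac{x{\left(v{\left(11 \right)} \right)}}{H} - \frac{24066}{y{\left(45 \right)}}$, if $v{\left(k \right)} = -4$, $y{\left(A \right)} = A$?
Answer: $- \frac{218321879}{408230} \approx -534.8$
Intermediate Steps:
$H = -81646$ ($H = 2 \left(-40823\right) = -81646$)
$\frac{x{\left(v{\left(11 \right)} \right)}}{H} - \frac{24066}{y{\left(45 \right)}} = \frac{99 - 4}{-81646} - \frac{24066}{45} = 95 \left(- \frac{1}{81646}\right) - \frac{2674}{5} = - \frac{95}{81646} - \frac{2674}{5} = - \frac{218321879}{408230}$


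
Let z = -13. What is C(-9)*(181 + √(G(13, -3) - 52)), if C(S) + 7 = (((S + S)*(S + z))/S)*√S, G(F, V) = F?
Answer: -(7 + 132*I)*(181 + I*√39) ≈ -442.66 - 23936.0*I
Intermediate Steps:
C(S) = -7 + √S*(-26 + 2*S) (C(S) = -7 + (((S + S)*(S - 13))/S)*√S = -7 + (((2*S)*(-13 + S))/S)*√S = -7 + ((2*S*(-13 + S))/S)*√S = -7 + (-26 + 2*S)*√S = -7 + √S*(-26 + 2*S))
C(-9)*(181 + √(G(13, -3) - 52)) = (-7 - 78*I + 2*(-9)^(3/2))*(181 + √(13 - 52)) = (-7 - 78*I + 2*(-27*I))*(181 + √(-39)) = (-7 - 78*I - 54*I)*(181 + I*√39) = (-7 - 132*I)*(181 + I*√39)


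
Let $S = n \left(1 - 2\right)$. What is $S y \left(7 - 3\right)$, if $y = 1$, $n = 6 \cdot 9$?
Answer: $-216$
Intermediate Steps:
$n = 54$
$S = -54$ ($S = 54 \left(1 - 2\right) = 54 \left(-1\right) = -54$)
$S y \left(7 - 3\right) = - 54 \cdot 1 \left(7 - 3\right) = - 54 \cdot 1 \cdot 4 = \left(-54\right) 4 = -216$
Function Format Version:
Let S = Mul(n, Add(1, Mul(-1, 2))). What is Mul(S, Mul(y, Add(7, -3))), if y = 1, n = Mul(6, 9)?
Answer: -216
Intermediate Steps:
n = 54
S = -54 (S = Mul(54, Add(1, Mul(-1, 2))) = Mul(54, Add(1, -2)) = Mul(54, -1) = -54)
Mul(S, Mul(y, Add(7, -3))) = Mul(-54, Mul(1, Add(7, -3))) = Mul(-54, Mul(1, 4)) = Mul(-54, 4) = -216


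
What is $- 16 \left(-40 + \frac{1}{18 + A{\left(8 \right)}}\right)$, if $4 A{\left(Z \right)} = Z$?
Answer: $\frac{3196}{5} \approx 639.2$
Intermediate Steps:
$A{\left(Z \right)} = \frac{Z}{4}$
$- 16 \left(-40 + \frac{1}{18 + A{\left(8 \right)}}\right) = - 16 \left(-40 + \frac{1}{18 + \frac{1}{4} \cdot 8}\right) = - 16 \left(-40 + \frac{1}{18 + 2}\right) = - 16 \left(-40 + \frac{1}{20}\right) = \left(-16\right) \left(- \frac{799}{20}\right) = \frac{3196}{5}$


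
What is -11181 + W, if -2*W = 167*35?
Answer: -28207/2 ≈ -14104.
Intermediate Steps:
W = -5845/2 (W = -167*35/2 = -½*5845 = -5845/2 ≈ -2922.5)
-11181 + W = -11181 - 5845/2 = -28207/2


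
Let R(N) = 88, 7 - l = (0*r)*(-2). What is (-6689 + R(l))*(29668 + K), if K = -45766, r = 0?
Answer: 106262898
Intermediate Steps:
l = 7 (l = 7 - 0*0*(-2) = 7 - 0*(-2) = 7 - 1*0 = 7 + 0 = 7)
(-6689 + R(l))*(29668 + K) = (-6689 + 88)*(29668 - 45766) = -6601*(-16098) = 106262898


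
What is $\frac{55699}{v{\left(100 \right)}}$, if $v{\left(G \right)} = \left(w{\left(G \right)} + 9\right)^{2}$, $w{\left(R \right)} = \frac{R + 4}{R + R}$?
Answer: $\frac{4973125}{8092} \approx 614.57$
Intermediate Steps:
$w{\left(R \right)} = \frac{4 + R}{2 R}$
$v{\left(G \right)} = \left(9 + \frac{4 + G}{2 G}\right)^{2}$ ($v{\left(G \right)} = \left(\frac{4 + G}{2 G} + 9\right)^{2} = \left(9 + \frac{4 + G}{2 G}\right)^{2}$)
$\frac{55699}{v{\left(100 \right)}} = \frac{55699}{\frac{1}{4} \cdot \frac{1}{10000} \left(4 + 19 \cdot 100\right)^{2}} = \frac{55699}{\frac{1}{4} \cdot \frac{1}{10000} \left(4 + 1900\right)^{2}} = \frac{55699}{\frac{1}{4} \cdot \frac{1}{10000} \cdot 1904^{2}} = \frac{55699}{\frac{1}{4} \cdot \frac{1}{10000} \cdot 3625216} = \frac{55699}{\frac{56644}{625}} = 55699 \cdot \frac{625}{56644} = \frac{4973125}{8092}$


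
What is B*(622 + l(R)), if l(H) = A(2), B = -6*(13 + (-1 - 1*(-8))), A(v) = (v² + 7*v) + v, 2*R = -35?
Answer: -77040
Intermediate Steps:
R = -35/2 (R = (½)*(-35) = -35/2 ≈ -17.500)
A(v) = v² + 8*v
B = -120 (B = -6*(13 + (-1 + 8)) = -6*(13 + 7) = -6*20 = -120)
l(H) = 20 (l(H) = 2*(8 + 2) = 2*10 = 20)
B*(622 + l(R)) = -120*(622 + 20) = -120*642 = -77040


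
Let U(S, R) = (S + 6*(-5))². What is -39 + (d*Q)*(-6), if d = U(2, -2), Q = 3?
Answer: -14151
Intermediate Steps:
U(S, R) = (-30 + S)² (U(S, R) = (S - 30)² = (-30 + S)²)
d = 784 (d = (-30 + 2)² = (-28)² = 784)
-39 + (d*Q)*(-6) = -39 + (784*3)*(-6) = -39 + 2352*(-6) = -39 - 14112 = -14151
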